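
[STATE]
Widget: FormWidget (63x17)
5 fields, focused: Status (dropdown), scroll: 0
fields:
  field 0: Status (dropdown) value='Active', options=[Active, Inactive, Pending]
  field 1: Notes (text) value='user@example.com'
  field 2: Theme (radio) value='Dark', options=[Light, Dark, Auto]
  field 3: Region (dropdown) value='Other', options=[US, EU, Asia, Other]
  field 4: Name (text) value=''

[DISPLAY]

> Status:     [Active                                        ▼]
  Notes:      [user@example.com                               ]
  Theme:      ( ) Light  (●) Dark  ( ) Auto                    
  Region:     [Other                                         ▼]
  Name:       [                                               ]
                                                               
                                                               
                                                               
                                                               
                                                               
                                                               
                                                               
                                                               
                                                               
                                                               
                                                               
                                                               


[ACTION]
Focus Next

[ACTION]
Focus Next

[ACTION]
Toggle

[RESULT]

  Status:     [Active                                        ▼]
  Notes:      [user@example.com                               ]
> Theme:      ( ) Light  (●) Dark  ( ) Auto                    
  Region:     [Other                                         ▼]
  Name:       [                                               ]
                                                               
                                                               
                                                               
                                                               
                                                               
                                                               
                                                               
                                                               
                                                               
                                                               
                                                               
                                                               


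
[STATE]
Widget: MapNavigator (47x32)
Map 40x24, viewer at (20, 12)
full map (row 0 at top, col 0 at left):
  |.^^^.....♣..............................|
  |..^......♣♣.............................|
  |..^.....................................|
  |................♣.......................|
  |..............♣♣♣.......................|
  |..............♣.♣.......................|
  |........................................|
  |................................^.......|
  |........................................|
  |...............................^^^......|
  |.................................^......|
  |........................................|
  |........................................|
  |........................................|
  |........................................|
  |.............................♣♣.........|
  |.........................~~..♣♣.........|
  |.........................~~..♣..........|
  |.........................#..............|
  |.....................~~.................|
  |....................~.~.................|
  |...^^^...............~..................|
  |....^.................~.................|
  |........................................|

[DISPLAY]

                                               
                                               
                                               
                                               
   .^^^.....♣..............................    
   ..^......♣♣.............................    
   ..^.....................................    
   ................♣.......................    
   ..............♣♣♣.......................    
   ..............♣.♣.......................    
   ........................................    
   ................................^.......    
   ........................................    
   ...............................^^^......    
   .................................^......    
   ........................................    
   ....................@...................    
   ........................................    
   ........................................    
   .............................♣♣.........    
   .........................~~..♣♣.........    
   .........................~~..♣..........    
   .........................#..............    
   .....................~~.................    
   ....................~.~.................    
   ...^^^...............~..................    
   ....^.................~.................    
   ........................................    
                                               
                                               
                                               
                                               


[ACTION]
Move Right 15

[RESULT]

                                               
                                               
                                               
                                               
............................                   
............................                   
............................                   
....♣.......................                   
..♣♣♣.......................                   
..♣.♣.......................                   
............................                   
....................^.......                   
............................                   
...................^^^......                   
.....................^......                   
............................                   
.......................@....                   
............................                   
............................                   
.................♣♣.........                   
.............~~..♣♣.........                   
.............~~..♣..........                   
.............#..............                   
.........~~.................                   
........~.~.................                   
.........~..................                   
..........~.................                   
............................                   
                                               
                                               
                                               
                                               


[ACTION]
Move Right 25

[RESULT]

                                               
                                               
                                               
                                               
........................                       
........................                       
........................                       
♣.......................                       
♣.......................                       
♣.......................                       
........................                       
................^.......                       
........................                       
...............^^^......                       
.................^......                       
........................                       
.......................@                       
........................                       
........................                       
.............♣♣.........                       
.........~~..♣♣.........                       
.........~~..♣..........                       
.........#..............                       
.....~~.................                       
....~.~.................                       
.....~..................                       
......~.................                       
........................                       
                                               
                                               
                                               
                                               


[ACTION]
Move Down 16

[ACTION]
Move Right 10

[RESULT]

................^.......                       
........................                       
...............^^^......                       
.................^......                       
........................                       
........................                       
........................                       
........................                       
.............♣♣.........                       
.........~~..♣♣.........                       
.........~~..♣..........                       
.........#..............                       
.....~~.................                       
....~.~.................                       
.....~..................                       
......~.................                       
.......................@                       
                                               
                                               
                                               
                                               
                                               
                                               
                                               
                                               
                                               
                                               
                                               
                                               
                                               
                                               
                                               


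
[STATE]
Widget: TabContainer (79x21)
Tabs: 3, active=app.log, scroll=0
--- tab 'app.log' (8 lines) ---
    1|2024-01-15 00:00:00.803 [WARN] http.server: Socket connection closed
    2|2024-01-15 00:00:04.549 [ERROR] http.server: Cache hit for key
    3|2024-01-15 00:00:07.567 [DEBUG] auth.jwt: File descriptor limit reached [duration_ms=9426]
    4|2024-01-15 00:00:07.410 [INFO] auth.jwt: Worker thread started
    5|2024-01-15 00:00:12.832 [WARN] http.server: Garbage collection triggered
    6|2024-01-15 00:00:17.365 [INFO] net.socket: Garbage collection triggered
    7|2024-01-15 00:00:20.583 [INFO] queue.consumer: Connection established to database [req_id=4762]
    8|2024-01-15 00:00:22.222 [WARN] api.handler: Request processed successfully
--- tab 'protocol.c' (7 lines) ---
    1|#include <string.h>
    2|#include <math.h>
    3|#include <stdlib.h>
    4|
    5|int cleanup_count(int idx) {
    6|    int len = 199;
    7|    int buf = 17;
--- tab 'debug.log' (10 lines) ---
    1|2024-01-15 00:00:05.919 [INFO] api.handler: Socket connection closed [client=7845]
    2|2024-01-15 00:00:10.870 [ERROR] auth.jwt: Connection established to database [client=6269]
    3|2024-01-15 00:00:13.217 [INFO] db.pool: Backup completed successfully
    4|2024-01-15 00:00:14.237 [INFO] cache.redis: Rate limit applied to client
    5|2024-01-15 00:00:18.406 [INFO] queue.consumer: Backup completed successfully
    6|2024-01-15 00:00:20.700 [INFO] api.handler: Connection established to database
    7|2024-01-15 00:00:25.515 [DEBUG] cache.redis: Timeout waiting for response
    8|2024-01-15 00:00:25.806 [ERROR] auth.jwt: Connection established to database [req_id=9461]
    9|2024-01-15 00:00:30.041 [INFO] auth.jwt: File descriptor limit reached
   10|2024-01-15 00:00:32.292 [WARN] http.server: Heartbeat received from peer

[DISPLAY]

[app.log]│ protocol.c │ debug.log                                              
───────────────────────────────────────────────────────────────────────────────
2024-01-15 00:00:00.803 [WARN] http.server: Socket connection closed           
2024-01-15 00:00:04.549 [ERROR] http.server: Cache hit for key                 
2024-01-15 00:00:07.567 [DEBUG] auth.jwt: File descriptor limit reached [durati
2024-01-15 00:00:07.410 [INFO] auth.jwt: Worker thread started                 
2024-01-15 00:00:12.832 [WARN] http.server: Garbage collection triggered       
2024-01-15 00:00:17.365 [INFO] net.socket: Garbage collection triggered        
2024-01-15 00:00:20.583 [INFO] queue.consumer: Connection established to databa
2024-01-15 00:00:22.222 [WARN] api.handler: Request processed successfully     
                                                                               
                                                                               
                                                                               
                                                                               
                                                                               
                                                                               
                                                                               
                                                                               
                                                                               
                                                                               
                                                                               


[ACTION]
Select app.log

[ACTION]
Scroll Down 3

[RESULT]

[app.log]│ protocol.c │ debug.log                                              
───────────────────────────────────────────────────────────────────────────────
2024-01-15 00:00:07.410 [INFO] auth.jwt: Worker thread started                 
2024-01-15 00:00:12.832 [WARN] http.server: Garbage collection triggered       
2024-01-15 00:00:17.365 [INFO] net.socket: Garbage collection triggered        
2024-01-15 00:00:20.583 [INFO] queue.consumer: Connection established to databa
2024-01-15 00:00:22.222 [WARN] api.handler: Request processed successfully     
                                                                               
                                                                               
                                                                               
                                                                               
                                                                               
                                                                               
                                                                               
                                                                               
                                                                               
                                                                               
                                                                               
                                                                               
                                                                               
                                                                               


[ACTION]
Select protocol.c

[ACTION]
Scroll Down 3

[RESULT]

 app.log │[protocol.c]│ debug.log                                              
───────────────────────────────────────────────────────────────────────────────
                                                                               
int cleanup_count(int idx) {                                                   
    int len = 199;                                                             
    int buf = 17;                                                              
                                                                               
                                                                               
                                                                               
                                                                               
                                                                               
                                                                               
                                                                               
                                                                               
                                                                               
                                                                               
                                                                               
                                                                               
                                                                               
                                                                               
                                                                               


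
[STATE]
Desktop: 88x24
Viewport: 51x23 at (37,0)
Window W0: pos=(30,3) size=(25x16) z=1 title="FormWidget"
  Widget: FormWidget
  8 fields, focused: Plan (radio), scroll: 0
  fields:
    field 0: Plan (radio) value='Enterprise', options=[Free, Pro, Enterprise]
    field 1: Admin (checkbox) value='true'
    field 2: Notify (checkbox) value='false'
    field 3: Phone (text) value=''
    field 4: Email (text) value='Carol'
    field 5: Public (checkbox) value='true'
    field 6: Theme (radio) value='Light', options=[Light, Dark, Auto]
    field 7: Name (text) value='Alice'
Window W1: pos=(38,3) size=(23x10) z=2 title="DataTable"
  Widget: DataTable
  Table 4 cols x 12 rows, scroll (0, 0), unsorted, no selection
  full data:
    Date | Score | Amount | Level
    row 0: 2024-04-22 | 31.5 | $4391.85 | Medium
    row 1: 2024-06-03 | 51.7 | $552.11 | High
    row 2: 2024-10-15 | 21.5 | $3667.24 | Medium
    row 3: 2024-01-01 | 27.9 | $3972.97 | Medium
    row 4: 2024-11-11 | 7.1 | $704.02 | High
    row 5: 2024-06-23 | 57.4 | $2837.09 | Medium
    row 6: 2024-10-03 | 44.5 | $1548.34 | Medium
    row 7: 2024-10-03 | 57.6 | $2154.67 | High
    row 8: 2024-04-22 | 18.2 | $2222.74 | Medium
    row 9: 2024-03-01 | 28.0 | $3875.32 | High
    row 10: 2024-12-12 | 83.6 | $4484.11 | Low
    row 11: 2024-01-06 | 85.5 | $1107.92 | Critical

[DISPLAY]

                                                   
                                                   
                                                   
━┏━━━━━━━━━━━━━━━━━━━━━┓                           
i┃ DataTable           ┃                           
─┠─────────────────────┨                           
:┃Date      │Score│Amou┃                           
n┃──────────┼─────┼────┃                           
f┃2024-04-22│31.5 │$439┃                           
e┃2024-06-03│51.7 │$552┃                           
l┃2024-10-15│21.5 │$366┃                           
i┃2024-01-01│27.9 │$397┃                           
e┗━━━━━━━━━━━━━━━━━━━━━┛                           
:       [Alice  ]┃                                 
                 ┃                                 
                 ┃                                 
                 ┃                                 
                 ┃                                 
━━━━━━━━━━━━━━━━━┛                                 
                                                   
                                                   
                                                   
                                                   


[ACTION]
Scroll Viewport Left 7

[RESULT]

                                                   
                                                   
                                                   
┏━━━━━━━┏━━━━━━━━━━━━━━━━━━━━━┓                    
┃ FormWi┃ DataTable           ┃                    
┠───────┠─────────────────────┨                    
┃> Plan:┃Date      │Score│Amou┃                    
┃  Admin┃──────────┼─────┼────┃                    
┃  Notif┃2024-04-22│31.5 │$439┃                    
┃  Phone┃2024-06-03│51.7 │$552┃                    
┃  Email┃2024-10-15│21.5 │$366┃                    
┃  Publi┃2024-01-01│27.9 │$397┃                    
┃  Theme┗━━━━━━━━━━━━━━━━━━━━━┛                    
┃  Name:       [Alice  ]┃                          
┃                       ┃                          
┃                       ┃                          
┃                       ┃                          
┃                       ┃                          
┗━━━━━━━━━━━━━━━━━━━━━━━┛                          
                                                   
                                                   
                                                   
                                                   


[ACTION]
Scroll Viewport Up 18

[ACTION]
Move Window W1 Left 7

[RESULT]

                                                   
                                                   
                                                   
┏┏━━━━━━━━━━━━━━━━━━━━━┓┓                          
┃┃ DataTable           ┃┃                          
┠┠─────────────────────┨┨                          
┃┃Date      │Score│Amou┃┃                          
┃┃──────────┼─────┼────┃┃                          
┃┃2024-04-22│31.5 │$439┃┃                          
┃┃2024-06-03│51.7 │$552┃┃                          
┃┃2024-10-15│21.5 │$366┃┃                          
┃┃2024-01-01│27.9 │$397┃┃                          
┃┗━━━━━━━━━━━━━━━━━━━━━┛┃                          
┃  Name:       [Alice  ]┃                          
┃                       ┃                          
┃                       ┃                          
┃                       ┃                          
┃                       ┃                          
┗━━━━━━━━━━━━━━━━━━━━━━━┛                          
                                                   
                                                   
                                                   
                                                   


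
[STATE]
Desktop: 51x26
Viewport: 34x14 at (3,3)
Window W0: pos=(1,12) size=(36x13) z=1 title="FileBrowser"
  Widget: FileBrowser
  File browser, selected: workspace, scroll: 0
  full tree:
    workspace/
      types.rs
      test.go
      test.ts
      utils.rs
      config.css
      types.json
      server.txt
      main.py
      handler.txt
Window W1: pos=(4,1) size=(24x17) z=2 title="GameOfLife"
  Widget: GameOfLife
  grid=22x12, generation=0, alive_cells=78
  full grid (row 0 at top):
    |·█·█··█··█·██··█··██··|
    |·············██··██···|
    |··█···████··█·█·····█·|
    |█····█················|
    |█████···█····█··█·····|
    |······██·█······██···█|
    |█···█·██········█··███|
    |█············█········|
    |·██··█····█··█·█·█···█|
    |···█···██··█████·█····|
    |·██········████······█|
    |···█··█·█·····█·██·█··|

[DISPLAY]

 ┠──────────────────────┨         
 ┃Gen: 0                ┃         
 ┃·█·█··█··█·██··█··██··┃         
 ┃·············██··██···┃         
 ┃··█···████··█·█·····█·┃         
 ┃█····█················┃         
 ┃█████···█····█··█·····┃         
 ┃······██·█······██···█┃         
 ┃█···█·██········█··███┃         
━┃█············█········┃━━━━━━━━┓
F┃·██··█····█··█·█·█···█┃        ┃
─┃···█···██··█████·█····┃────────┨
 ┃·██········████······█┃        ┃
 ┃···█··█·█·····█·██·█··┃        ┃


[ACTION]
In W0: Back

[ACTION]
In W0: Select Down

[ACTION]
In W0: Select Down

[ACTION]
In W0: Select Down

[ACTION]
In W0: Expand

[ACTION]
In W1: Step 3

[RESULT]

 ┠──────────────────────┨         
 ┃Gen: 3                ┃         
 ┃·············██··█····┃         
 ┃·······██········█····┃         
 ┃·······██··█████······┃         
 ┃········██·····██·····┃         
 ┃█·██············█·····┃         
 ┃█·██············█··███┃         
 ┃███·············██····┃         
━┃██··············██··██┃━━━━━━━━┓
F┃██····················┃        ┃
─┃·█·█······██·····█····┃────────┨
 ┃·█··█·····██···██·····┃        ┃
 ┃··██···········█······┃        ┃


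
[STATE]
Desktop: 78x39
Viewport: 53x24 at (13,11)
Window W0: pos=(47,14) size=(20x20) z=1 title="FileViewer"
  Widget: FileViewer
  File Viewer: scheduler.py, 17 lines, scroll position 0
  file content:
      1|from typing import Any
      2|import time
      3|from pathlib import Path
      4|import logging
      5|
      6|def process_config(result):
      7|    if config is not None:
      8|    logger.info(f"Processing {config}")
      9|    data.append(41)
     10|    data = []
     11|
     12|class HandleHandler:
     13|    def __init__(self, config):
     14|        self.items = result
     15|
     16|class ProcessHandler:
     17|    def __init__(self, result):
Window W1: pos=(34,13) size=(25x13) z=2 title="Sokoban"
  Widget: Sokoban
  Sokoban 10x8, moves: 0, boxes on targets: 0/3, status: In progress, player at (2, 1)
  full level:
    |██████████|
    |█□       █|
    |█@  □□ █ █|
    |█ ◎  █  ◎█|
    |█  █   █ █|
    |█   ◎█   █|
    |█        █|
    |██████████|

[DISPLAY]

                                                     
                                                     
                     ┏━━━━━━━━━━━━━━━━━━━━━━━┓       
                     ┃ Sokoban               ┃━━━━━━━
                     ┠───────────────────────┨       
                     ┃██████████             ┃───────
                     ┃█□       █             ┃ impor▲
                     ┃█@  □□ █ █             ┃      █
                     ┃█ ◎  █  ◎█             ┃b impo░
                     ┃█  █   █ █             ┃ing   ░
                     ┃█   ◎█   █             ┃      ░
                     ┃█        █             ┃_confi░
                     ┃██████████             ┃ig is ░
                     ┃Moves: 0  0/3          ┃info(f░
                     ┗━━━━━━━━━━━━━━━━━━━━━━━┛pend(4░
                                  ┃    data = []    ░
                                  ┃                 ░
                                  ┃class HandleHandl░
                                  ┃    def __init__(░
                                  ┃        self.item░
                                  ┃                 ░
                                  ┃class ProcessHand▼
                                  ┗━━━━━━━━━━━━━━━━━━
                                                     


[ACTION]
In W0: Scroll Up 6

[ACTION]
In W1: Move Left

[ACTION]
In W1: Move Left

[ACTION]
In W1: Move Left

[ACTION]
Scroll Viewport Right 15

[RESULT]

                                                     
                                                     
         ┏━━━━━━━━━━━━━━━━━━━━━━━┓                   
         ┃ Sokoban               ┃━━━━━━━┓           
         ┠───────────────────────┨       ┃           
         ┃██████████             ┃───────┨           
         ┃█□       █             ┃ impor▲┃           
         ┃█@  □□ █ █             ┃      █┃           
         ┃█ ◎  █  ◎█             ┃b impo░┃           
         ┃█  █   █ █             ┃ing   ░┃           
         ┃█   ◎█   █             ┃      ░┃           
         ┃█        █             ┃_confi░┃           
         ┃██████████             ┃ig is ░┃           
         ┃Moves: 0  0/3          ┃info(f░┃           
         ┗━━━━━━━━━━━━━━━━━━━━━━━┛pend(4░┃           
                      ┃    data = []    ░┃           
                      ┃                 ░┃           
                      ┃class HandleHandl░┃           
                      ┃    def __init__(░┃           
                      ┃        self.item░┃           
                      ┃                 ░┃           
                      ┃class ProcessHand▼┃           
                      ┗━━━━━━━━━━━━━━━━━━┛           
                                                     


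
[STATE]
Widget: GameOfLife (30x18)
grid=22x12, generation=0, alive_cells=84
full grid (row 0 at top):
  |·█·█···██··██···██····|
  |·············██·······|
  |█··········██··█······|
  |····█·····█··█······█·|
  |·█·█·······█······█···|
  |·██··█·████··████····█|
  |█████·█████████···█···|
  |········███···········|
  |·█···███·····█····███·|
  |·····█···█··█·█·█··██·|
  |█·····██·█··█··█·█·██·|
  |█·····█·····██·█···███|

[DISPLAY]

Gen: 0                        
·█·█···██··██···██····        
·············██·······        
█··········██··█······        
····█·····█··█······█·        
·█·█·······█······█···        
·██··█·████··████····█        
█████·█████████···█···        
········███···········        
·█···███·····█····███·        
·····█···█··█·█·█··██·        
█·····██·█··█··█·█·██·        
█·····█·····██·█···███        
                              
                              
                              
                              
                              


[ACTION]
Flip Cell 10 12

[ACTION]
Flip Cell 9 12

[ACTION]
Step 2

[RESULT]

Gen: 2                        
············██·█······        
···········█··██······        
···········█████······        
··········█··█········        
····█······██·█·█·····        
··█···█····█·██·█·····        
···█··█···············        
···█···█···········█··        
·····██·······█·█·██··        
····█···█·····████····        
·····█··█····█····█·█·        
·····█··█·····██······        
                              
                              
                              
                              
                              


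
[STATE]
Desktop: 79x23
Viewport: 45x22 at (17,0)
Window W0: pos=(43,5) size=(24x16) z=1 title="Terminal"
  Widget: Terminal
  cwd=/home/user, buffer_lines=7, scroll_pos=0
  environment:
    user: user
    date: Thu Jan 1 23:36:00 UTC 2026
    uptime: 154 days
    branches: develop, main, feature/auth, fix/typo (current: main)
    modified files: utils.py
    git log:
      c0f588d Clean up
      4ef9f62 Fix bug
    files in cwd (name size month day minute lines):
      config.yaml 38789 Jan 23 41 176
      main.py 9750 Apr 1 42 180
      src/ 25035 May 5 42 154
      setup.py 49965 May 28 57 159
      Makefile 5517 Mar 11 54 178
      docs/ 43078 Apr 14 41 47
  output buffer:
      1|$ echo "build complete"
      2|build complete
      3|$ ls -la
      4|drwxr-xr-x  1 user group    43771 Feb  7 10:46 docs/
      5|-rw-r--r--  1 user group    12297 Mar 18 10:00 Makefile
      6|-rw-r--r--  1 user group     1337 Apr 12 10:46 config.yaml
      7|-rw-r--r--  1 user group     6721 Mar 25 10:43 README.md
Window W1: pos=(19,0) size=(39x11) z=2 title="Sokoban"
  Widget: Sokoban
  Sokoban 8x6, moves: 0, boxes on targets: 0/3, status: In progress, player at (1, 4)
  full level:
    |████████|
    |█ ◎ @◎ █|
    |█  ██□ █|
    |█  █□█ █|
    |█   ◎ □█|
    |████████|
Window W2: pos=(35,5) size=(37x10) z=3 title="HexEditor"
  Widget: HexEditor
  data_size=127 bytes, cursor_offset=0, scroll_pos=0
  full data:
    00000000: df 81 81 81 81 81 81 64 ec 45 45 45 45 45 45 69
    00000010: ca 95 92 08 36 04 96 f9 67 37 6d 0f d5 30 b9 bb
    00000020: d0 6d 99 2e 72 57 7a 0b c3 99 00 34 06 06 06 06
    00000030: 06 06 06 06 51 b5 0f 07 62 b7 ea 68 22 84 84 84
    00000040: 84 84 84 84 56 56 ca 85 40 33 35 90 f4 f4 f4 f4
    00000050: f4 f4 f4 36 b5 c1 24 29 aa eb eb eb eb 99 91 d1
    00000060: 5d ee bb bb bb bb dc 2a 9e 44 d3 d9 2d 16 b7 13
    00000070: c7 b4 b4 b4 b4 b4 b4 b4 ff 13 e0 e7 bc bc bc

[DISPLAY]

  ┏━━━━━━━━━━━━━━━━━━━━━━━━━━━━━━━━━━━━━┓    
  ┃ Sokoban                             ┃    
  ┠─────────────────────────────────────┨    
  ┃████████                             ┃    
  ┃█ ◎ @◎ █                             ┃    
  ┃█  ██□ █       ┏━━━━━━━━━━━━━━━━━━━━━━━━━━
  ┃█  █□█ █       ┃ HexEditor                
  ┃█   ◎ □█       ┠──────────────────────────
  ┃████████       ┃00000000  DF 81 81 81 81 8
  ┃Moves: 0  0/3  ┃00000010  ca 95 92 08 36 0
  ┗━━━━━━━━━━━━━━━┃00000020  d0 6d 99 2e 72 5
                  ┃00000030  06 06 06 06 51 b
                  ┃00000040  84 84 84 84 56 5
                  ┃00000050  f4 f4 f4 36 b5 c
                  ┗━━━━━━━━━━━━━━━━━━━━━━━━━━
                          ┃$ █               
                          ┃                  
                          ┃                  
                          ┃                  
                          ┃                  
                          ┗━━━━━━━━━━━━━━━━━━
                                             


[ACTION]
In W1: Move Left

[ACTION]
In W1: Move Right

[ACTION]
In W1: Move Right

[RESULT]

  ┏━━━━━━━━━━━━━━━━━━━━━━━━━━━━━━━━━━━━━┓    
  ┃ Sokoban                             ┃    
  ┠─────────────────────────────────────┨    
  ┃████████                             ┃    
  ┃█ ◎  + █                             ┃    
  ┃█  ██□ █       ┏━━━━━━━━━━━━━━━━━━━━━━━━━━
  ┃█  █□█ █       ┃ HexEditor                
  ┃█   ◎ □█       ┠──────────────────────────
  ┃████████       ┃00000000  DF 81 81 81 81 8
  ┃Moves: 3  0/3  ┃00000010  ca 95 92 08 36 0
  ┗━━━━━━━━━━━━━━━┃00000020  d0 6d 99 2e 72 5
                  ┃00000030  06 06 06 06 51 b
                  ┃00000040  84 84 84 84 56 5
                  ┃00000050  f4 f4 f4 36 b5 c
                  ┗━━━━━━━━━━━━━━━━━━━━━━━━━━
                          ┃$ █               
                          ┃                  
                          ┃                  
                          ┃                  
                          ┃                  
                          ┗━━━━━━━━━━━━━━━━━━
                                             


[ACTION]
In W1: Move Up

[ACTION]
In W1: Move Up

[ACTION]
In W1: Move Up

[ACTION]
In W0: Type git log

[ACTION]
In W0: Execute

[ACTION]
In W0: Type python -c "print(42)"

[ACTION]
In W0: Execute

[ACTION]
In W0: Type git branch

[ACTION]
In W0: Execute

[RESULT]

  ┏━━━━━━━━━━━━━━━━━━━━━━━━━━━━━━━━━━━━━┓    
  ┃ Sokoban                             ┃    
  ┠─────────────────────────────────────┨    
  ┃████████                             ┃    
  ┃█ ◎  + █                             ┃    
  ┃█  ██□ █       ┏━━━━━━━━━━━━━━━━━━━━━━━━━━
  ┃█  █□█ █       ┃ HexEditor                
  ┃█   ◎ □█       ┠──────────────────────────
  ┃████████       ┃00000000  DF 81 81 81 81 8
  ┃Moves: 3  0/3  ┃00000010  ca 95 92 08 36 0
  ┗━━━━━━━━━━━━━━━┃00000020  d0 6d 99 2e 72 5
                  ┃00000030  06 06 06 06 51 b
                  ┃00000040  84 84 84 84 56 5
                  ┃00000050  f4 f4 f4 36 b5 c
                  ┗━━━━━━━━━━━━━━━━━━━━━━━━━━
                          ┃  develop         
                          ┃* main            
                          ┃  feature/auth    
                          ┃  fix/typo        
                          ┃$ █               
                          ┗━━━━━━━━━━━━━━━━━━
                                             
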